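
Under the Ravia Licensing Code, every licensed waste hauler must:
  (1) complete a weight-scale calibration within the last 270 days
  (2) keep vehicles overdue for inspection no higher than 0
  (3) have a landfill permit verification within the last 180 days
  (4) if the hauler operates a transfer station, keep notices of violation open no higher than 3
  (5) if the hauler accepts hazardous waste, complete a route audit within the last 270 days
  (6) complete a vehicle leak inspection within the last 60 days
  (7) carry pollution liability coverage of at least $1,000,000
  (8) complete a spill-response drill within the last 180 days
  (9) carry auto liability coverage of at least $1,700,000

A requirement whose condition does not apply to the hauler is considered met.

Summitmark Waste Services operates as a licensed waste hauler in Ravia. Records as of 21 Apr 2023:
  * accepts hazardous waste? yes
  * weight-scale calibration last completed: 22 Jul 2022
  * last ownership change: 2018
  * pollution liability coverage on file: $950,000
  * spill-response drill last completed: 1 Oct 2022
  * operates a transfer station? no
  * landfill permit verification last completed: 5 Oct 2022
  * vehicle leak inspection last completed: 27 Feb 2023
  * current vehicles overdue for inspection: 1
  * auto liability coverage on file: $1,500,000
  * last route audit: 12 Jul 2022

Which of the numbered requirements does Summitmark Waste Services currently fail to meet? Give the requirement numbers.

1. weight-scale calibration 273 days ago vs limit 270 → not met
2. vehicles overdue for inspection 1 > 0 → not met
3. landfill permit verification 198 days ago vs limit 180 → not met
4. condition 'operates a transfer station' does not hold → requirement n/a → met
5. condition 'accepts hazardous waste' holds; route audit 283 days ago vs limit 270 → not met
6. vehicle leak inspection 53 days ago vs limit 60 → met
7. pollution liability coverage $950,000 < $1,000,000 → not met
8. spill-response drill 202 days ago vs limit 180 → not met
9. auto liability coverage $1,500,000 < $1,700,000 → not met
Not met: 1, 2, 3, 5, 7, 8, 9

1, 2, 3, 5, 7, 8, 9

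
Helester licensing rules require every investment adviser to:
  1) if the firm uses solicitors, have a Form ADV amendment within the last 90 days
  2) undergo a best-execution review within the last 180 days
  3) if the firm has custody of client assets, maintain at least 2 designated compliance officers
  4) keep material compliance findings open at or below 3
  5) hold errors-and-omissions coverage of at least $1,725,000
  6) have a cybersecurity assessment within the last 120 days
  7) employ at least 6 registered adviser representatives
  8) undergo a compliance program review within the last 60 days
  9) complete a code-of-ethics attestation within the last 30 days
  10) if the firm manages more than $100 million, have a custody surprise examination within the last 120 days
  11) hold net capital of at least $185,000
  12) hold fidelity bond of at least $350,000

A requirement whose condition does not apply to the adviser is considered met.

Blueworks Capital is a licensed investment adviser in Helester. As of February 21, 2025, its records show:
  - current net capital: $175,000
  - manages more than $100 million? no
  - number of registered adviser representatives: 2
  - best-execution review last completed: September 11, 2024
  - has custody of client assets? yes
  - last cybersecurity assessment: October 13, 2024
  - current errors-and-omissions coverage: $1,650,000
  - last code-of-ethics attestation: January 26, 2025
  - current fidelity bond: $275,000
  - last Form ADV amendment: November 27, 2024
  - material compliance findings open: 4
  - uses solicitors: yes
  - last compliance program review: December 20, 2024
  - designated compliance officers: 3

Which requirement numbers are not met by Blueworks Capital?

4, 5, 6, 7, 8, 11, 12

1. condition 'uses solicitors' holds; Form ADV amendment 86 days ago vs limit 90 → met
2. best-execution review 163 days ago vs limit 180 → met
3. condition 'has custody of client assets' holds; designated compliance officers 3 ≥ 2 → met
4. material compliance findings open 4 > 3 → not met
5. errors-and-omissions coverage $1,650,000 < $1,725,000 → not met
6. cybersecurity assessment 131 days ago vs limit 120 → not met
7. registered adviser representatives 2 < 6 → not met
8. compliance program review 63 days ago vs limit 60 → not met
9. code-of-ethics attestation 26 days ago vs limit 30 → met
10. condition 'manages more than $100 million' does not hold → requirement n/a → met
11. net capital $175,000 < $185,000 → not met
12. fidelity bond $275,000 < $350,000 → not met
Not met: 4, 5, 6, 7, 8, 11, 12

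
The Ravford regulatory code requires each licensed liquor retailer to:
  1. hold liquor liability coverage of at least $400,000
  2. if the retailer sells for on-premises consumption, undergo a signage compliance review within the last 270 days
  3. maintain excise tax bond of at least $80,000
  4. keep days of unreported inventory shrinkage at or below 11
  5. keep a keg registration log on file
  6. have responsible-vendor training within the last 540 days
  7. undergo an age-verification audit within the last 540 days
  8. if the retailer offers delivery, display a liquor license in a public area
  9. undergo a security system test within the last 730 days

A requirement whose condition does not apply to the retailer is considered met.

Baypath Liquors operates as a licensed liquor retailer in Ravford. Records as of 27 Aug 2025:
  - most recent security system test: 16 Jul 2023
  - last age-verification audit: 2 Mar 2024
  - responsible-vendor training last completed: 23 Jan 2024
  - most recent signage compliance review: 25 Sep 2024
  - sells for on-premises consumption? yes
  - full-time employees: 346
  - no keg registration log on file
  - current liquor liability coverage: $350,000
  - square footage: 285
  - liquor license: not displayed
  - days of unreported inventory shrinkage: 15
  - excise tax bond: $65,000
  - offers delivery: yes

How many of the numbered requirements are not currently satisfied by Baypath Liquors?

9

1. liquor liability coverage $350,000 < $400,000 → not met
2. condition 'sells for on-premises consumption' holds; signage compliance review 336 days ago vs limit 270 → not met
3. excise tax bond $65,000 < $80,000 → not met
4. days of unreported inventory shrinkage 15 > 11 → not met
5. keg registration log absent → not met
6. responsible-vendor training 582 days ago vs limit 540 → not met
7. age-verification audit 543 days ago vs limit 540 → not met
8. condition 'offers delivery' holds; liquor license absent → not met
9. security system test 773 days ago vs limit 730 → not met
Not met: 9 of 9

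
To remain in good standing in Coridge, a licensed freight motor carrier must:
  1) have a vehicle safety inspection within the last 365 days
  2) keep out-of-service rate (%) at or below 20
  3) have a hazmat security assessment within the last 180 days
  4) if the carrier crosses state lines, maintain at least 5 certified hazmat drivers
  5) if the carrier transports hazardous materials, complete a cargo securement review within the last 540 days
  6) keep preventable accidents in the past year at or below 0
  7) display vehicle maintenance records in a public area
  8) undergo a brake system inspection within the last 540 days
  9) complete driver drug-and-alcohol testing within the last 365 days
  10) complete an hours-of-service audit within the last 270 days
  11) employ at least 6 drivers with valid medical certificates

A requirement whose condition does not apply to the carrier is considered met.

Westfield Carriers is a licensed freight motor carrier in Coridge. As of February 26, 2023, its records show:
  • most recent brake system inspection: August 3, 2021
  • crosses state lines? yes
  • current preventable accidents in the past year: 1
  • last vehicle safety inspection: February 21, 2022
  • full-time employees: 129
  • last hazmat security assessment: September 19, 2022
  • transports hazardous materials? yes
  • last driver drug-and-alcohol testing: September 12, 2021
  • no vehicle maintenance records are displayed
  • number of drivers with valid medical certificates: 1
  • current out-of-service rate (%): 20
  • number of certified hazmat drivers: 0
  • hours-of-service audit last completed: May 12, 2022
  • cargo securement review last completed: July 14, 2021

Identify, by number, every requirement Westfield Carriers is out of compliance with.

1, 4, 5, 6, 7, 8, 9, 10, 11

1. vehicle safety inspection 370 days ago vs limit 365 → not met
2. out-of-service rate (%) 20 ≤ 20 → met
3. hazmat security assessment 160 days ago vs limit 180 → met
4. condition 'crosses state lines' holds; certified hazmat drivers 0 < 5 → not met
5. condition 'transports hazardous materials' holds; cargo securement review 592 days ago vs limit 540 → not met
6. preventable accidents in the past year 1 > 0 → not met
7. vehicle maintenance records absent → not met
8. brake system inspection 572 days ago vs limit 540 → not met
9. driver drug-and-alcohol testing 532 days ago vs limit 365 → not met
10. hours-of-service audit 290 days ago vs limit 270 → not met
11. drivers with valid medical certificates 1 < 6 → not met
Not met: 1, 4, 5, 6, 7, 8, 9, 10, 11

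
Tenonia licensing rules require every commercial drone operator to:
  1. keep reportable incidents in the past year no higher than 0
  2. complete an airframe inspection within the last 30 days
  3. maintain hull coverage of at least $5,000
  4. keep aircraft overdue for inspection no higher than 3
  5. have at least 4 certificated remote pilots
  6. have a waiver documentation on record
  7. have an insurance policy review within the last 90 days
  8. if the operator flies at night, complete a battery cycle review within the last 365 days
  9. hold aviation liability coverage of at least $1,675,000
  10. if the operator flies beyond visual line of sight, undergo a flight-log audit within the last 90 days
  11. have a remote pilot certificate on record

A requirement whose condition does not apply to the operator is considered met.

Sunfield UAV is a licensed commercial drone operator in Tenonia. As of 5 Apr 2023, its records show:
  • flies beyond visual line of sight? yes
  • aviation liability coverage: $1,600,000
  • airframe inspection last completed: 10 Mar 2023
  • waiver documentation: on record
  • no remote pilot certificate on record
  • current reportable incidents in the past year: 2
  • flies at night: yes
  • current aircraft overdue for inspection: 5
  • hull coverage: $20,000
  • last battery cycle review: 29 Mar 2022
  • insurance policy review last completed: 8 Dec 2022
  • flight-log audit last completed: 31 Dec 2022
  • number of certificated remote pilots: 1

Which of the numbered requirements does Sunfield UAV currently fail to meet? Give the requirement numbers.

1. reportable incidents in the past year 2 > 0 → not met
2. airframe inspection 26 days ago vs limit 30 → met
3. hull coverage $20,000 ≥ $5,000 → met
4. aircraft overdue for inspection 5 > 3 → not met
5. certificated remote pilots 1 < 4 → not met
6. waiver documentation present → met
7. insurance policy review 118 days ago vs limit 90 → not met
8. condition 'flies at night' holds; battery cycle review 372 days ago vs limit 365 → not met
9. aviation liability coverage $1,600,000 < $1,675,000 → not met
10. condition 'flies beyond visual line of sight' holds; flight-log audit 95 days ago vs limit 90 → not met
11. remote pilot certificate absent → not met
Not met: 1, 4, 5, 7, 8, 9, 10, 11

1, 4, 5, 7, 8, 9, 10, 11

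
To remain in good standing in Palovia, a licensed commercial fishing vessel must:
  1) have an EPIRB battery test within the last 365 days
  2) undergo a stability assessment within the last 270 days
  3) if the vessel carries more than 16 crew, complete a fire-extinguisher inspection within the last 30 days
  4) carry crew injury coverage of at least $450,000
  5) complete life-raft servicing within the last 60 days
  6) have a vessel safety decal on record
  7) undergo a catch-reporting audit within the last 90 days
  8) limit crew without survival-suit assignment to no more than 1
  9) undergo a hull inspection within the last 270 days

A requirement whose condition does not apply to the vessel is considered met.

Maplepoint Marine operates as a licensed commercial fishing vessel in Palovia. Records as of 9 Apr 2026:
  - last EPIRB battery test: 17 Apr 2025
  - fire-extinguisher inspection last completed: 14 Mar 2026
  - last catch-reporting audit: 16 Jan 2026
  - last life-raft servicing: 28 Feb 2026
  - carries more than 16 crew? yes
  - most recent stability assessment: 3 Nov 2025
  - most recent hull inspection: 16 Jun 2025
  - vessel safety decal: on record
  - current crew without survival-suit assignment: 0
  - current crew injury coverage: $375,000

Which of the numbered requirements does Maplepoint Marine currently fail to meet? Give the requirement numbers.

4, 9

1. EPIRB battery test 357 days ago vs limit 365 → met
2. stability assessment 157 days ago vs limit 270 → met
3. condition 'carries more than 16 crew' holds; fire-extinguisher inspection 26 days ago vs limit 30 → met
4. crew injury coverage $375,000 < $450,000 → not met
5. life-raft servicing 40 days ago vs limit 60 → met
6. vessel safety decal present → met
7. catch-reporting audit 83 days ago vs limit 90 → met
8. crew without survival-suit assignment 0 ≤ 1 → met
9. hull inspection 297 days ago vs limit 270 → not met
Not met: 4, 9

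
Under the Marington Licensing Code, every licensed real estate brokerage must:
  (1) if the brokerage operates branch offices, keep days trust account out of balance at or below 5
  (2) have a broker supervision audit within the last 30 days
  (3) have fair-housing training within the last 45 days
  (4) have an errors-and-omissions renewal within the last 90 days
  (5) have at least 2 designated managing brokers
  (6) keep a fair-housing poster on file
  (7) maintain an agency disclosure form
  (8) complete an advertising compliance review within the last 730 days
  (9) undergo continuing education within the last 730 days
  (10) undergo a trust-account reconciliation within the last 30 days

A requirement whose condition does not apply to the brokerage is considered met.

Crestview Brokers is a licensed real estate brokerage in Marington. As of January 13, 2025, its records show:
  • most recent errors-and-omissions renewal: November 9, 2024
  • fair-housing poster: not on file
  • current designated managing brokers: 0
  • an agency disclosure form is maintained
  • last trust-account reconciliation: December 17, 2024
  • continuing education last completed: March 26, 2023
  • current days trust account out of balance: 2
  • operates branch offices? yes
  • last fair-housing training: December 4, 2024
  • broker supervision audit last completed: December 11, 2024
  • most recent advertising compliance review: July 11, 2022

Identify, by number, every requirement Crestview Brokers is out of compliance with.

2, 5, 6, 8

1. condition 'operates branch offices' holds; days trust account out of balance 2 ≤ 5 → met
2. broker supervision audit 33 days ago vs limit 30 → not met
3. fair-housing training 40 days ago vs limit 45 → met
4. errors-and-omissions renewal 65 days ago vs limit 90 → met
5. designated managing brokers 0 < 2 → not met
6. fair-housing poster absent → not met
7. agency disclosure form present → met
8. advertising compliance review 917 days ago vs limit 730 → not met
9. continuing education 659 days ago vs limit 730 → met
10. trust-account reconciliation 27 days ago vs limit 30 → met
Not met: 2, 5, 6, 8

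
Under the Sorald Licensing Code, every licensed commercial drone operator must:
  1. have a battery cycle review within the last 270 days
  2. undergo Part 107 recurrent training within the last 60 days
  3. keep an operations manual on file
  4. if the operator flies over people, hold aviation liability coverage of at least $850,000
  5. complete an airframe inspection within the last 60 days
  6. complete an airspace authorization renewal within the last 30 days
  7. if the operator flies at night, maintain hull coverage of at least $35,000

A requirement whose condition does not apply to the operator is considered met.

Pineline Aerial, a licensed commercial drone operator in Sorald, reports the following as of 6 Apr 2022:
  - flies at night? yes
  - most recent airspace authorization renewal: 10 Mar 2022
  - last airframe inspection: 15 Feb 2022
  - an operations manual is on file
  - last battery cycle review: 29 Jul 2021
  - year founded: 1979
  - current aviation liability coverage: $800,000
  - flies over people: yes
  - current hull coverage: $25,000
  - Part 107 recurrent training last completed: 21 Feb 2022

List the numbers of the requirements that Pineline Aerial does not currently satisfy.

4, 7

1. battery cycle review 251 days ago vs limit 270 → met
2. Part 107 recurrent training 44 days ago vs limit 60 → met
3. operations manual present → met
4. condition 'flies over people' holds; aviation liability coverage $800,000 < $850,000 → not met
5. airframe inspection 50 days ago vs limit 60 → met
6. airspace authorization renewal 27 days ago vs limit 30 → met
7. condition 'flies at night' holds; hull coverage $25,000 < $35,000 → not met
Not met: 4, 7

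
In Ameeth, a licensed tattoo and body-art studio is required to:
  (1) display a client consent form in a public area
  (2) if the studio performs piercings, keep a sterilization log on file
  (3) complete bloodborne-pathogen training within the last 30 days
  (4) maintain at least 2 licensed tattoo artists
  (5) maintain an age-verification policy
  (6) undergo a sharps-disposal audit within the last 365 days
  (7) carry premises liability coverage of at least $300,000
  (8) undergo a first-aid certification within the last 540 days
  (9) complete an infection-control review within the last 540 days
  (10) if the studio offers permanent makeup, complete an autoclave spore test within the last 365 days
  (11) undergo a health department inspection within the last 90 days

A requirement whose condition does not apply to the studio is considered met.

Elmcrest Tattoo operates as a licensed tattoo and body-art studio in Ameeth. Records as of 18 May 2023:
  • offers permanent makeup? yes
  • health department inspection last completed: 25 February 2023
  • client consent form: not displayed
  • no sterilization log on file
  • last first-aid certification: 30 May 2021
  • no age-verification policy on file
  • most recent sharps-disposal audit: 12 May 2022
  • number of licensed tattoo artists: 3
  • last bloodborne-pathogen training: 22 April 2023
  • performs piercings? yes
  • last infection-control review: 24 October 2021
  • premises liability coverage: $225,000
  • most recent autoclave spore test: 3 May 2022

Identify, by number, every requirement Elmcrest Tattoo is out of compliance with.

1, 2, 5, 6, 7, 8, 9, 10

1. client consent form absent → not met
2. condition 'performs piercings' holds; sterilization log absent → not met
3. bloodborne-pathogen training 26 days ago vs limit 30 → met
4. licensed tattoo artists 3 ≥ 2 → met
5. age-verification policy absent → not met
6. sharps-disposal audit 371 days ago vs limit 365 → not met
7. premises liability coverage $225,000 < $300,000 → not met
8. first-aid certification 718 days ago vs limit 540 → not met
9. infection-control review 571 days ago vs limit 540 → not met
10. condition 'offers permanent makeup' holds; autoclave spore test 380 days ago vs limit 365 → not met
11. health department inspection 82 days ago vs limit 90 → met
Not met: 1, 2, 5, 6, 7, 8, 9, 10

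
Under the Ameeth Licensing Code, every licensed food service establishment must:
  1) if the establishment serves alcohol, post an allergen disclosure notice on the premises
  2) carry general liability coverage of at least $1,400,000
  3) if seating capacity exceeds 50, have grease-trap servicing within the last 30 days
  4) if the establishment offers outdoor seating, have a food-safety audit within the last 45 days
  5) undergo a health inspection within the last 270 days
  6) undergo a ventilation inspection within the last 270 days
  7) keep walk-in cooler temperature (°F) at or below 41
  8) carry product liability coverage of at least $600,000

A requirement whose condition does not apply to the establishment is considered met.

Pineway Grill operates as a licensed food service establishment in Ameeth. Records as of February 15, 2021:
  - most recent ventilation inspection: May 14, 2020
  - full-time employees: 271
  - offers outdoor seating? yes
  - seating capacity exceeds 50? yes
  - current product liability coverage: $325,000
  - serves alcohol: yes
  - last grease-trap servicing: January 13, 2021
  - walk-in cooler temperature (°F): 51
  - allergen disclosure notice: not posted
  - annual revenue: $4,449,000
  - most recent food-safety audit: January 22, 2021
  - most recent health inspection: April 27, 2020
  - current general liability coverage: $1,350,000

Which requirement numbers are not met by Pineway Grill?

1. condition 'serves alcohol' holds; allergen disclosure notice absent → not met
2. general liability coverage $1,350,000 < $1,400,000 → not met
3. condition 'seating capacity exceeds 50' holds; grease-trap servicing 33 days ago vs limit 30 → not met
4. condition 'offers outdoor seating' holds; food-safety audit 24 days ago vs limit 45 → met
5. health inspection 294 days ago vs limit 270 → not met
6. ventilation inspection 277 days ago vs limit 270 → not met
7. walk-in cooler temperature (°F) 51 > 41 → not met
8. product liability coverage $325,000 < $600,000 → not met
Not met: 1, 2, 3, 5, 6, 7, 8

1, 2, 3, 5, 6, 7, 8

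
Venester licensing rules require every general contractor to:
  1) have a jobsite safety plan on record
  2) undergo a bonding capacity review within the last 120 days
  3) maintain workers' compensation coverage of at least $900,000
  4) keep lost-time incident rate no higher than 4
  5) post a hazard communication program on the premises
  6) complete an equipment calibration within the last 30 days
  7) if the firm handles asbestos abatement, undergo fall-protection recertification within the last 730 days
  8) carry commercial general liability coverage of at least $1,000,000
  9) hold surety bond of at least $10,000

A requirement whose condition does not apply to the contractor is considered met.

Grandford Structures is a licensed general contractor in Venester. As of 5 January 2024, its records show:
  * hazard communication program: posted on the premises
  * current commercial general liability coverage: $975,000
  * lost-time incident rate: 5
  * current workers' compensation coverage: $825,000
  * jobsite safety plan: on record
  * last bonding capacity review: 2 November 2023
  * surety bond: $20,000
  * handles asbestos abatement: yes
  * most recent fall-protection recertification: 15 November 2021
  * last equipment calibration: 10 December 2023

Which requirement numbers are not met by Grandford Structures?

1. jobsite safety plan present → met
2. bonding capacity review 64 days ago vs limit 120 → met
3. workers' compensation coverage $825,000 < $900,000 → not met
4. lost-time incident rate 5 > 4 → not met
5. hazard communication program present → met
6. equipment calibration 26 days ago vs limit 30 → met
7. condition 'handles asbestos abatement' holds; fall-protection recertification 781 days ago vs limit 730 → not met
8. commercial general liability coverage $975,000 < $1,000,000 → not met
9. surety bond $20,000 ≥ $10,000 → met
Not met: 3, 4, 7, 8

3, 4, 7, 8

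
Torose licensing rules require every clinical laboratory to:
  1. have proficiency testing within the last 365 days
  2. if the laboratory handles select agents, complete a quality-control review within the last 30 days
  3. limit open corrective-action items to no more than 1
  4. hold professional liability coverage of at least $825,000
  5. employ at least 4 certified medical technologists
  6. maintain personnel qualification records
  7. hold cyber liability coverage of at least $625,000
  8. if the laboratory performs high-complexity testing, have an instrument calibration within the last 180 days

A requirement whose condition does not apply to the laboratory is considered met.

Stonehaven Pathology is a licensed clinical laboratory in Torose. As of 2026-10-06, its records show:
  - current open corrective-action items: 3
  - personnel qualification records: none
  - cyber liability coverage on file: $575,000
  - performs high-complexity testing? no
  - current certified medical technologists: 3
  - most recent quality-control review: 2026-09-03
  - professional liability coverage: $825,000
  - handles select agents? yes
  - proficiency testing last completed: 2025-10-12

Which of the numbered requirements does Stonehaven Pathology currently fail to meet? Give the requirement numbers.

1. proficiency testing 359 days ago vs limit 365 → met
2. condition 'handles select agents' holds; quality-control review 33 days ago vs limit 30 → not met
3. open corrective-action items 3 > 1 → not met
4. professional liability coverage $825,000 ≥ $825,000 → met
5. certified medical technologists 3 < 4 → not met
6. personnel qualification records absent → not met
7. cyber liability coverage $575,000 < $625,000 → not met
8. condition 'performs high-complexity testing' does not hold → requirement n/a → met
Not met: 2, 3, 5, 6, 7

2, 3, 5, 6, 7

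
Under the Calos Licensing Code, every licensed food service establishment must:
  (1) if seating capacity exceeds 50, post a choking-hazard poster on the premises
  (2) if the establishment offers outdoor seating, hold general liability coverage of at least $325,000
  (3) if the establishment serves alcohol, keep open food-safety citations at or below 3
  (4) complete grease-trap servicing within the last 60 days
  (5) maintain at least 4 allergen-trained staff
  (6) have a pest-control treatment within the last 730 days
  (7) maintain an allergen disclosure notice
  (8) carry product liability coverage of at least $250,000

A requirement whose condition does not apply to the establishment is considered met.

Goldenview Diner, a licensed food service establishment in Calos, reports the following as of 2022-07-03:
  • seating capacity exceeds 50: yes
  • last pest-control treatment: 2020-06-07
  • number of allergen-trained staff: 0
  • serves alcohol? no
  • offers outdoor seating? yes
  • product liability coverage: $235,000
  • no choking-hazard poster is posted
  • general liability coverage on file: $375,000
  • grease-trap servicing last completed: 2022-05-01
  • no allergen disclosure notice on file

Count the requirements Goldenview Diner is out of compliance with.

1. condition 'seating capacity exceeds 50' holds; choking-hazard poster absent → not met
2. condition 'offers outdoor seating' holds; general liability coverage $375,000 ≥ $325,000 → met
3. condition 'serves alcohol' does not hold → requirement n/a → met
4. grease-trap servicing 63 days ago vs limit 60 → not met
5. allergen-trained staff 0 < 4 → not met
6. pest-control treatment 756 days ago vs limit 730 → not met
7. allergen disclosure notice absent → not met
8. product liability coverage $235,000 < $250,000 → not met
Not met: 6 of 8

6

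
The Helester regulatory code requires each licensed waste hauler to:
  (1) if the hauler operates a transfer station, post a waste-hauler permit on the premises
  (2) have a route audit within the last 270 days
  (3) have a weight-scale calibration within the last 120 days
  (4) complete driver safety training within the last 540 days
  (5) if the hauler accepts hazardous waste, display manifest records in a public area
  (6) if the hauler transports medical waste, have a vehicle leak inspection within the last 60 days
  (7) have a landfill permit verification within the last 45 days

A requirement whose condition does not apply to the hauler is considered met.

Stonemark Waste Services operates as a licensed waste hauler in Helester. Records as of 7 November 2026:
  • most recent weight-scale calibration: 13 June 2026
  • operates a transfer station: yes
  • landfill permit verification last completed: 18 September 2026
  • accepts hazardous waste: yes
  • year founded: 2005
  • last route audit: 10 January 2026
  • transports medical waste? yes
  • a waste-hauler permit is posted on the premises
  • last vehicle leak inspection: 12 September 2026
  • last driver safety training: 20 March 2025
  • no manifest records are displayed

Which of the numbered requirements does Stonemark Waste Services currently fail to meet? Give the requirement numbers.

1. condition 'operates a transfer station' holds; waste-hauler permit present → met
2. route audit 301 days ago vs limit 270 → not met
3. weight-scale calibration 147 days ago vs limit 120 → not met
4. driver safety training 597 days ago vs limit 540 → not met
5. condition 'accepts hazardous waste' holds; manifest records absent → not met
6. condition 'transports medical waste' holds; vehicle leak inspection 56 days ago vs limit 60 → met
7. landfill permit verification 50 days ago vs limit 45 → not met
Not met: 2, 3, 4, 5, 7

2, 3, 4, 5, 7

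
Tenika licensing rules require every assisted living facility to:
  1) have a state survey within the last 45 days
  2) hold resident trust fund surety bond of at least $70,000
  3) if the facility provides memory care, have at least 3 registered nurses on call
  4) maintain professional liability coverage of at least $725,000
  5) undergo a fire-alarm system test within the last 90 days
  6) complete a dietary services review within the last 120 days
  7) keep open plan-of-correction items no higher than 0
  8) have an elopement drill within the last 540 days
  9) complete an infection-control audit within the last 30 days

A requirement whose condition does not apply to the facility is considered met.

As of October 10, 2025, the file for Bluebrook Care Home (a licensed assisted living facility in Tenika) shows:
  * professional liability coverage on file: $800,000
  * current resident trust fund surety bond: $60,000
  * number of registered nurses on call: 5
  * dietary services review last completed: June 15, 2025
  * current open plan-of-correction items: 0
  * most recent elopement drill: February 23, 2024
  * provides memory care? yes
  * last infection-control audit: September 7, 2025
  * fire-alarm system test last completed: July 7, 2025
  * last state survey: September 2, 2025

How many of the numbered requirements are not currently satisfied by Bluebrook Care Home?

4

1. state survey 38 days ago vs limit 45 → met
2. resident trust fund surety bond $60,000 < $70,000 → not met
3. condition 'provides memory care' holds; registered nurses on call 5 ≥ 3 → met
4. professional liability coverage $800,000 ≥ $725,000 → met
5. fire-alarm system test 95 days ago vs limit 90 → not met
6. dietary services review 117 days ago vs limit 120 → met
7. open plan-of-correction items 0 ≤ 0 → met
8. elopement drill 595 days ago vs limit 540 → not met
9. infection-control audit 33 days ago vs limit 30 → not met
Not met: 4 of 9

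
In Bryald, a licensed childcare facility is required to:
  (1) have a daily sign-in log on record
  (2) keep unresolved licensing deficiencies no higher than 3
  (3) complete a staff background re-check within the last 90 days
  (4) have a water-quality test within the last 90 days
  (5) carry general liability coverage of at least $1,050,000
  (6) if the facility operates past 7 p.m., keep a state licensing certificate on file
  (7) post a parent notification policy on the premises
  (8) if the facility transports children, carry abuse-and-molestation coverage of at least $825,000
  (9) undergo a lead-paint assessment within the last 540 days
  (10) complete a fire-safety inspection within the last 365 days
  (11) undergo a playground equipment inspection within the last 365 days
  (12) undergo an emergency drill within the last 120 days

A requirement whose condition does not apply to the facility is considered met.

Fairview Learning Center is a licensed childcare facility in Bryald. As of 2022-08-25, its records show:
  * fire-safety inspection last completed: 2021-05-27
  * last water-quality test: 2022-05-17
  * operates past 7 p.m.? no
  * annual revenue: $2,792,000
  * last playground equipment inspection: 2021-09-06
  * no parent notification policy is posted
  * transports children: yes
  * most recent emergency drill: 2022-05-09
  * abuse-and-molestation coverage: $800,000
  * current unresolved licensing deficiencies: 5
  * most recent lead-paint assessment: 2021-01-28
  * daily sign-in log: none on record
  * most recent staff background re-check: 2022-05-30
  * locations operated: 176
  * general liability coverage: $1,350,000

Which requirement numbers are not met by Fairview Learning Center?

1, 2, 4, 7, 8, 9, 10

1. daily sign-in log absent → not met
2. unresolved licensing deficiencies 5 > 3 → not met
3. staff background re-check 87 days ago vs limit 90 → met
4. water-quality test 100 days ago vs limit 90 → not met
5. general liability coverage $1,350,000 ≥ $1,050,000 → met
6. condition 'operates past 7 p.m.' does not hold → requirement n/a → met
7. parent notification policy absent → not met
8. condition 'transports children' holds; abuse-and-molestation coverage $800,000 < $825,000 → not met
9. lead-paint assessment 574 days ago vs limit 540 → not met
10. fire-safety inspection 455 days ago vs limit 365 → not met
11. playground equipment inspection 353 days ago vs limit 365 → met
12. emergency drill 108 days ago vs limit 120 → met
Not met: 1, 2, 4, 7, 8, 9, 10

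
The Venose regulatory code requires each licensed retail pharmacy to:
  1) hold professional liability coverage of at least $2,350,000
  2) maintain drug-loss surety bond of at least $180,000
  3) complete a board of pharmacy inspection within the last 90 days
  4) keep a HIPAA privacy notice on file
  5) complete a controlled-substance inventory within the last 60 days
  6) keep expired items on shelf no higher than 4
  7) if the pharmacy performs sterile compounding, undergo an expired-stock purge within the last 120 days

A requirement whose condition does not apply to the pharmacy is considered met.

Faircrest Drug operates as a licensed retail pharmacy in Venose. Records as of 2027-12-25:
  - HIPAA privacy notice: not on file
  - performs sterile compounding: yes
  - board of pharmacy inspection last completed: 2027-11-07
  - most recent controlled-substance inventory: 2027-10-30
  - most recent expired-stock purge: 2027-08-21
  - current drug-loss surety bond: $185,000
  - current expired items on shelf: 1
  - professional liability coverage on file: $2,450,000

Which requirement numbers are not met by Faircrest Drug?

1. professional liability coverage $2,450,000 ≥ $2,350,000 → met
2. drug-loss surety bond $185,000 ≥ $180,000 → met
3. board of pharmacy inspection 48 days ago vs limit 90 → met
4. HIPAA privacy notice absent → not met
5. controlled-substance inventory 56 days ago vs limit 60 → met
6. expired items on shelf 1 ≤ 4 → met
7. condition 'performs sterile compounding' holds; expired-stock purge 126 days ago vs limit 120 → not met
Not met: 4, 7

4, 7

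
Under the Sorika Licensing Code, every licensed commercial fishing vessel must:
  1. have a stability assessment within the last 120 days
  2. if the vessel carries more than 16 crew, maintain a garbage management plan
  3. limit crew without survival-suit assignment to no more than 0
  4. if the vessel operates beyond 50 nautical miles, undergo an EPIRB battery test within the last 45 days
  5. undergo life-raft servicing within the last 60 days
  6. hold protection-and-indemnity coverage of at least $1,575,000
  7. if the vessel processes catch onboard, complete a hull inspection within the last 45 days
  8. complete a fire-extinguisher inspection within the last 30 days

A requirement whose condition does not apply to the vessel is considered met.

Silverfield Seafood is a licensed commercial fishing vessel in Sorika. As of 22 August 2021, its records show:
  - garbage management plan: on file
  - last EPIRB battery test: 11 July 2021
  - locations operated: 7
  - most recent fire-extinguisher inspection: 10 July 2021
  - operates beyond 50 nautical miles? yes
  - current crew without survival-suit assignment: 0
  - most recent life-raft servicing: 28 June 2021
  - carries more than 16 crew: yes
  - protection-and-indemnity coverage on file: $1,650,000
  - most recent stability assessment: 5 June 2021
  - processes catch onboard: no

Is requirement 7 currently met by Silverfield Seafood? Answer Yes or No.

7. condition 'processes catch onboard' does not hold → requirement n/a → met

Yes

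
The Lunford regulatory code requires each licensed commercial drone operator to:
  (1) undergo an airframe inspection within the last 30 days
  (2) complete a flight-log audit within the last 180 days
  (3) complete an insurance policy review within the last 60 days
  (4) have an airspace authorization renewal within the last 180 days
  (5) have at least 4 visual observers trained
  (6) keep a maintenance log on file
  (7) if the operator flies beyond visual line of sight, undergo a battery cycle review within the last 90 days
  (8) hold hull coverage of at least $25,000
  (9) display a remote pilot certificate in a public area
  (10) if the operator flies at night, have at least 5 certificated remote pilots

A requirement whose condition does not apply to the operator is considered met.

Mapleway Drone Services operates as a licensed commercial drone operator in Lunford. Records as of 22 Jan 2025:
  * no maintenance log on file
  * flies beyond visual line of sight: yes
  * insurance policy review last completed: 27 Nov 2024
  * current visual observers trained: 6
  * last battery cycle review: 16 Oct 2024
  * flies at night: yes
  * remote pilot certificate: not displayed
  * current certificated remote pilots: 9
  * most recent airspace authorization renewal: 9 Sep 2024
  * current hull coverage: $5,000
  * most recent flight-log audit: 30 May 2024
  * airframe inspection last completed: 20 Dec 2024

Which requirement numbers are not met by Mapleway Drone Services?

1. airframe inspection 33 days ago vs limit 30 → not met
2. flight-log audit 237 days ago vs limit 180 → not met
3. insurance policy review 56 days ago vs limit 60 → met
4. airspace authorization renewal 135 days ago vs limit 180 → met
5. visual observers trained 6 ≥ 4 → met
6. maintenance log absent → not met
7. condition 'flies beyond visual line of sight' holds; battery cycle review 98 days ago vs limit 90 → not met
8. hull coverage $5,000 < $25,000 → not met
9. remote pilot certificate absent → not met
10. condition 'flies at night' holds; certificated remote pilots 9 ≥ 5 → met
Not met: 1, 2, 6, 7, 8, 9

1, 2, 6, 7, 8, 9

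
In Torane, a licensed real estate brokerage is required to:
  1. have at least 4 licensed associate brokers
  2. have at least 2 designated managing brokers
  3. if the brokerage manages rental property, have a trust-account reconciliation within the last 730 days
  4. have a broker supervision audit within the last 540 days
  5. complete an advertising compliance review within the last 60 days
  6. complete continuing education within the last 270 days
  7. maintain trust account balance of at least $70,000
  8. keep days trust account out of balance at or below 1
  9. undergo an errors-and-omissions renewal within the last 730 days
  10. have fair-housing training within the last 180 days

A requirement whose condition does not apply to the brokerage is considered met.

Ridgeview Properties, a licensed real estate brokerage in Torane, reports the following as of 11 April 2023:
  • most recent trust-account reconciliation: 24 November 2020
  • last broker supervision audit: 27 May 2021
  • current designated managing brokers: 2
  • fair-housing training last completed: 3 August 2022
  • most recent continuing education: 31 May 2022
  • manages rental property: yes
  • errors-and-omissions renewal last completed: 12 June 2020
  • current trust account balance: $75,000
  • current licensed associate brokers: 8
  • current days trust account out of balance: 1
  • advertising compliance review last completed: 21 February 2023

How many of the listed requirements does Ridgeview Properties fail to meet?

1. licensed associate brokers 8 ≥ 4 → met
2. designated managing brokers 2 ≥ 2 → met
3. condition 'manages rental property' holds; trust-account reconciliation 868 days ago vs limit 730 → not met
4. broker supervision audit 684 days ago vs limit 540 → not met
5. advertising compliance review 49 days ago vs limit 60 → met
6. continuing education 315 days ago vs limit 270 → not met
7. trust account balance $75,000 ≥ $70,000 → met
8. days trust account out of balance 1 ≤ 1 → met
9. errors-and-omissions renewal 1033 days ago vs limit 730 → not met
10. fair-housing training 251 days ago vs limit 180 → not met
Not met: 5 of 10

5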